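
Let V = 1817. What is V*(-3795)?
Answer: -6895515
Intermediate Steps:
V*(-3795) = 1817*(-3795) = -6895515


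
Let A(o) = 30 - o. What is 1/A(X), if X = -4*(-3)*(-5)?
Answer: 1/90 ≈ 0.011111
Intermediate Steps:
X = -60 (X = 12*(-5) = -60)
1/A(X) = 1/(30 - 1*(-60)) = 1/(30 + 60) = 1/90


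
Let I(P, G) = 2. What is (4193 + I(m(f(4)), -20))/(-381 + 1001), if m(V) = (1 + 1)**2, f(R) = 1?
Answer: 839/124 ≈ 6.7661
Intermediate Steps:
m(V) = 4 (m(V) = 2**2 = 4)
(4193 + I(m(f(4)), -20))/(-381 + 1001) = (4193 + 2)/(-381 + 1001) = 4195/620 = 4195*(1/620) = 839/124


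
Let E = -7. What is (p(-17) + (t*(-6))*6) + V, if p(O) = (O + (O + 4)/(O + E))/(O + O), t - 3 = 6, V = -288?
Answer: -498997/816 ≈ -611.52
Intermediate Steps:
t = 9 (t = 3 + 6 = 9)
p(O) = (O + (4 + O)/(-7 + O))/(2*O) (p(O) = (O + (O + 4)/(O - 7))/(O + O) = (O + (4 + O)/(-7 + O))/((2*O)) = (O + (4 + O)/(-7 + O))*(1/(2*O)) = (O + (4 + O)/(-7 + O))/(2*O))
(p(-17) + (t*(-6))*6) + V = ((1/2)*(4 + (-17)**2 - 6*(-17))/(-17*(-7 - 17)) + (9*(-6))*6) - 288 = ((1/2)*(-1/17)*(4 + 289 + 102)/(-24) - 54*6) - 288 = ((1/2)*(-1/17)*(-1/24)*395 - 324) - 288 = (395/816 - 324) - 288 = -263989/816 - 288 = -498997/816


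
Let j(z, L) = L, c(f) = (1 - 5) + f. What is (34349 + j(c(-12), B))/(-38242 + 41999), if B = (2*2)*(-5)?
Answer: 34329/3757 ≈ 9.1373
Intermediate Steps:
c(f) = -4 + f
B = -20 (B = 4*(-5) = -20)
(34349 + j(c(-12), B))/(-38242 + 41999) = (34349 - 20)/(-38242 + 41999) = 34329/3757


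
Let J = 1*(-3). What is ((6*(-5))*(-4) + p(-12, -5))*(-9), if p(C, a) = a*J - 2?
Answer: -1197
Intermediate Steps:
J = -3
p(C, a) = -2 - 3*a (p(C, a) = a*(-3) - 2 = -3*a - 2 = -2 - 3*a)
((6*(-5))*(-4) + p(-12, -5))*(-9) = ((6*(-5))*(-4) + (-2 - 3*(-5)))*(-9) = (-30*(-4) + (-2 + 15))*(-9) = (120 + 13)*(-9) = 133*(-9) = -1197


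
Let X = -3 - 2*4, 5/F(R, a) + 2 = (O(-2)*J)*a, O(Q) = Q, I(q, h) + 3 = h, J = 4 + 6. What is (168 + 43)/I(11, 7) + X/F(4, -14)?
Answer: -11177/20 ≈ -558.85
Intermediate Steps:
J = 10
I(q, h) = -3 + h
F(R, a) = 5/(-2 - 20*a) (F(R, a) = 5/(-2 + (-2*10)*a) = 5/(-2 - 20*a))
X = -11 (X = -3 - 8 = -11)
(168 + 43)/I(11, 7) + X/F(4, -14) = (168 + 43)/(-3 + 7) - 11/(5/(2*(-1 - 10*(-14)))) = 211/4 - 11/(5/(2*(-1 + 140))) = 211*(1/4) - 11/((5/2)/139) = 211/4 - 11/((5/2)*(1/139)) = 211/4 - 11/5/278 = 211/4 - 11*278/5 = 211/4 - 3058/5 = -11177/20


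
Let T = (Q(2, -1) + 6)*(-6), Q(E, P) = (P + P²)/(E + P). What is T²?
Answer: 1296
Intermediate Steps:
Q(E, P) = (P + P²)/(E + P)
T = -36 (T = (-(1 - 1)/(2 - 1) + 6)*(-6) = (-1*0/1 + 6)*(-6) = (-1*1*0 + 6)*(-6) = (0 + 6)*(-6) = 6*(-6) = -36)
T² = (-36)² = 1296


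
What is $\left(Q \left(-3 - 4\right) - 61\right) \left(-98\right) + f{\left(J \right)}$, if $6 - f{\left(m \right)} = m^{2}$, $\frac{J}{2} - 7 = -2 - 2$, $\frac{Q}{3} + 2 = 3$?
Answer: $8006$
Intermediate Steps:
$Q = 3$ ($Q = -6 + 3 \cdot 3 = -6 + 9 = 3$)
$J = 6$ ($J = 14 + 2 \left(-2 - 2\right) = 14 + 2 \left(-4\right) = 14 - 8 = 6$)
$f{\left(m \right)} = 6 - m^{2}$
$\left(Q \left(-3 - 4\right) - 61\right) \left(-98\right) + f{\left(J \right)} = \left(3 \left(-3 - 4\right) - 61\right) \left(-98\right) + \left(6 - 6^{2}\right) = \left(3 \left(-7\right) - 61\right) \left(-98\right) + \left(6 - 36\right) = \left(-21 - 61\right) \left(-98\right) + \left(6 - 36\right) = \left(-82\right) \left(-98\right) - 30 = 8036 - 30 = 8006$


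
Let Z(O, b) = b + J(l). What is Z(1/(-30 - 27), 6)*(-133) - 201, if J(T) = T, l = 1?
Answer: -1132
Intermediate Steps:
Z(O, b) = 1 + b (Z(O, b) = b + 1 = 1 + b)
Z(1/(-30 - 27), 6)*(-133) - 201 = (1 + 6)*(-133) - 201 = 7*(-133) - 201 = -931 - 201 = -1132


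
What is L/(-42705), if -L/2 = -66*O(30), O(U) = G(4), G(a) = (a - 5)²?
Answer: -44/14235 ≈ -0.0030910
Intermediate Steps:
G(a) = (-5 + a)²
O(U) = 1 (O(U) = (-5 + 4)² = (-1)² = 1)
L = 132 (L = -(-132) = -2*(-66) = 132)
L/(-42705) = 132/(-42705) = 132*(-1/42705) = -44/14235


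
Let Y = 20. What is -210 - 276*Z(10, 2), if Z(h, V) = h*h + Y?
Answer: -33330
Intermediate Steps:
Z(h, V) = 20 + h² (Z(h, V) = h*h + 20 = h² + 20 = 20 + h²)
-210 - 276*Z(10, 2) = -210 - 276*(20 + 10²) = -210 - 276*(20 + 100) = -210 - 276*120 = -210 - 33120 = -33330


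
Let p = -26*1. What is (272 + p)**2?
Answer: 60516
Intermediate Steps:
p = -26
(272 + p)**2 = (272 - 26)**2 = 246**2 = 60516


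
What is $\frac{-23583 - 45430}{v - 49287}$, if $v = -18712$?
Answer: $\frac{69013}{67999} \approx 1.0149$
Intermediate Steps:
$\frac{-23583 - 45430}{v - 49287} = \frac{-23583 - 45430}{-18712 - 49287} = - \frac{69013}{-67999} = \left(-69013\right) \left(- \frac{1}{67999}\right) = \frac{69013}{67999}$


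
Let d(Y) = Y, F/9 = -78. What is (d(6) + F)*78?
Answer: -54288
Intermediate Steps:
F = -702 (F = 9*(-78) = -702)
(d(6) + F)*78 = (6 - 702)*78 = -696*78 = -54288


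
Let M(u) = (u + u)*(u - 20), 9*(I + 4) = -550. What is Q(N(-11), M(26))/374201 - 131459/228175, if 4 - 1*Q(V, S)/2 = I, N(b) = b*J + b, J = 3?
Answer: -442444953631/768449818575 ≈ -0.57576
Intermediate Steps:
I = -586/9 (I = -4 + (⅑)*(-550) = -4 - 550/9 = -586/9 ≈ -65.111)
M(u) = 2*u*(-20 + u) (M(u) = (2*u)*(-20 + u) = 2*u*(-20 + u))
N(b) = 4*b (N(b) = b*3 + b = 3*b + b = 4*b)
Q(V, S) = 1244/9 (Q(V, S) = 8 - 2*(-586/9) = 8 + 1172/9 = 1244/9)
Q(N(-11), M(26))/374201 - 131459/228175 = (1244/9)/374201 - 131459/228175 = (1244/9)*(1/374201) - 131459*1/228175 = 1244/3367809 - 131459/228175 = -442444953631/768449818575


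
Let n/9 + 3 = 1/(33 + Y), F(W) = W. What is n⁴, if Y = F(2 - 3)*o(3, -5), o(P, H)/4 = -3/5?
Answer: 6200518327056/12117361 ≈ 5.1171e+5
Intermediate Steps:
o(P, H) = -12/5 (o(P, H) = 4*(-3/5) = 4*(-3*⅕) = 4*(-⅗) = -12/5)
Y = 12/5 (Y = (2 - 3)*(-12/5) = -1*(-12/5) = 12/5 ≈ 2.4000)
n = -1578/59 (n = -27 + 9/(33 + 12/5) = -27 + 9/(177/5) = -27 + 9*(5/177) = -27 + 15/59 = -1578/59 ≈ -26.746)
n⁴ = (-1578/59)⁴ = 6200518327056/12117361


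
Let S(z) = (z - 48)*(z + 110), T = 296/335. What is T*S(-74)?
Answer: -1300032/335 ≈ -3880.7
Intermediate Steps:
T = 296/335 (T = 296*(1/335) = 296/335 ≈ 0.88358)
S(z) = (-48 + z)*(110 + z)
T*S(-74) = 296*(-5280 + (-74)**2 + 62*(-74))/335 = 296*(-5280 + 5476 - 4588)/335 = (296/335)*(-4392) = -1300032/335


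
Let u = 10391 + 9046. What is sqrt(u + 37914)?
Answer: sqrt(57351) ≈ 239.48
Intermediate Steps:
u = 19437
sqrt(u + 37914) = sqrt(19437 + 37914) = sqrt(57351)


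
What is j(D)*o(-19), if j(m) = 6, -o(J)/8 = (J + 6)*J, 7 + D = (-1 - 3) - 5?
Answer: -11856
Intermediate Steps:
D = -16 (D = -7 + ((-1 - 3) - 5) = -7 + (-4 - 5) = -7 - 9 = -16)
o(J) = -8*J*(6 + J) (o(J) = -8*(J + 6)*J = -8*(6 + J)*J = -8*J*(6 + J))
j(D)*o(-19) = 6*(-8*(-19)*(6 - 19)) = 6*(-8*(-19)*(-13)) = 6*(-1976) = -11856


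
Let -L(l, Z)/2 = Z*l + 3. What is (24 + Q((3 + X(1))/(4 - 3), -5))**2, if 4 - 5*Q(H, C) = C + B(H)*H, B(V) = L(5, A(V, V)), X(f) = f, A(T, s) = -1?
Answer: 12769/25 ≈ 510.76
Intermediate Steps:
L(l, Z) = -6 - 2*Z*l (L(l, Z) = -2*(Z*l + 3) = -2*(3 + Z*l) = -6 - 2*Z*l)
B(V) = 4 (B(V) = -6 - 2*(-1)*5 = -6 + 10 = 4)
Q(H, C) = 4/5 - 4*H/5 - C/5 (Q(H, C) = 4/5 - (C + 4*H)/5 = 4/5 + (-4*H/5 - C/5) = 4/5 - 4*H/5 - C/5)
(24 + Q((3 + X(1))/(4 - 3), -5))**2 = (24 + (4/5 - 4*(3 + 1)/(5*(4 - 3)) - 1/5*(-5)))**2 = (24 + (4/5 - 16/(5*1) + 1))**2 = (24 + (4/5 - 16/5 + 1))**2 = (24 - 7/5)**2 = (113/5)**2 = 12769/25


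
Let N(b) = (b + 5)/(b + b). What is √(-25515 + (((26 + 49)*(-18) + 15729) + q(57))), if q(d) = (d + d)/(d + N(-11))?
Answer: I*√122752455/105 ≈ 105.52*I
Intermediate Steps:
N(b) = (5 + b)/(2*b) (N(b) = (5 + b)/((2*b)) = (5 + b)*(1/(2*b)) = (5 + b)/(2*b))
q(d) = 2*d/(3/11 + d) (q(d) = (d + d)/(d + (½)*(5 - 11)/(-11)) = (2*d)/(d + (½)*(-1/11)*(-6)) = (2*d)/(d + 3/11) = (2*d)/(3/11 + d) = 2*d/(3/11 + d))
√(-25515 + (((26 + 49)*(-18) + 15729) + q(57))) = √(-25515 + (((26 + 49)*(-18) + 15729) + 22*57/(3 + 11*57))) = √(-25515 + ((75*(-18) + 15729) + 22*57/(3 + 627))) = √(-25515 + ((-1350 + 15729) + 22*57/630)) = √(-25515 + (14379 + 22*57*(1/630))) = √(-25515 + (14379 + 209/105)) = √(-25515 + 1510004/105) = √(-1169071/105) = I*√122752455/105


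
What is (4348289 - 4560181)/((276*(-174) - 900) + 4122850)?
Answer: -105946/2036963 ≈ -0.052012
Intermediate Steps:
(4348289 - 4560181)/((276*(-174) - 900) + 4122850) = -211892/((-48024 - 900) + 4122850) = -211892/(-48924 + 4122850) = -211892/4073926 = -211892*1/4073926 = -105946/2036963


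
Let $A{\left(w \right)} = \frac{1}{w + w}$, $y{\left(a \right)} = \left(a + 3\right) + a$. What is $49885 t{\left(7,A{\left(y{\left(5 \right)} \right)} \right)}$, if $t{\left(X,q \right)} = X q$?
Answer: $\frac{349195}{26} \approx 13431.0$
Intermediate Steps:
$y{\left(a \right)} = 3 + 2 a$ ($y{\left(a \right)} = \left(3 + a\right) + a = 3 + 2 a$)
$A{\left(w \right)} = \frac{1}{2 w}$
$49885 t{\left(7,A{\left(y{\left(5 \right)} \right)} \right)} = 49885 \cdot 7 \frac{1}{2 \left(3 + 2 \cdot 5\right)} = 49885 \cdot 7 \frac{1}{2 \left(3 + 10\right)} = 49885 \cdot 7 \frac{1}{2 \cdot 13} = 49885 \cdot 7 \cdot \frac{1}{2} \cdot \frac{1}{13} = 49885 \cdot 7 \cdot \frac{1}{26} = 49885 \cdot \frac{7}{26} = \frac{349195}{26}$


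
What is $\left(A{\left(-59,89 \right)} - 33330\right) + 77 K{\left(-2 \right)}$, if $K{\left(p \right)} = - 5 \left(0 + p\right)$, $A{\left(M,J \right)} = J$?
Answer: $-32471$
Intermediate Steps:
$K{\left(p \right)} = - 5 p$
$\left(A{\left(-59,89 \right)} - 33330\right) + 77 K{\left(-2 \right)} = \left(89 - 33330\right) + 77 \left(\left(-5\right) \left(-2\right)\right) = -33241 + 77 \cdot 10 = -33241 + 770 = -32471$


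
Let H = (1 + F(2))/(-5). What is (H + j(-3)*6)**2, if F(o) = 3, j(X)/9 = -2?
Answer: 295936/25 ≈ 11837.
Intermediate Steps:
j(X) = -18 (j(X) = 9*(-2) = -18)
H = -4/5 (H = (1 + 3)/(-5) = -1/5*4 = -4/5 ≈ -0.80000)
(H + j(-3)*6)**2 = (-4/5 - 18*6)**2 = (-4/5 - 108)**2 = (-544/5)**2 = 295936/25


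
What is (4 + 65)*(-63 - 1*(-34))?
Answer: -2001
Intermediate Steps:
(4 + 65)*(-63 - 1*(-34)) = 69*(-63 + 34) = 69*(-29) = -2001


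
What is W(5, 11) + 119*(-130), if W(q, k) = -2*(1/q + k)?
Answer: -77462/5 ≈ -15492.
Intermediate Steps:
W(q, k) = -2*k - 2/q (W(q, k) = -2*(k + 1/q) = -2*k - 2/q)
W(5, 11) + 119*(-130) = (-2*11 - 2/5) + 119*(-130) = (-22 - 2*⅕) - 15470 = (-22 - ⅖) - 15470 = -112/5 - 15470 = -77462/5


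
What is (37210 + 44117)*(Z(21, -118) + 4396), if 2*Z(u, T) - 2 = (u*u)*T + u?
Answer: -3515196921/2 ≈ -1.7576e+9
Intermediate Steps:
Z(u, T) = 1 + u/2 + T*u²/2 (Z(u, T) = 1 + ((u*u)*T + u)/2 = 1 + (u²*T + u)/2 = 1 + (T*u² + u)/2 = 1 + (u + T*u²)/2 = 1 + (u/2 + T*u²/2) = 1 + u/2 + T*u²/2)
(37210 + 44117)*(Z(21, -118) + 4396) = (37210 + 44117)*((1 + (½)*21 + (½)*(-118)*21²) + 4396) = 81327*((1 + 21/2 + (½)*(-118)*441) + 4396) = 81327*((1 + 21/2 - 26019) + 4396) = 81327*(-52015/2 + 4396) = 81327*(-43223/2) = -3515196921/2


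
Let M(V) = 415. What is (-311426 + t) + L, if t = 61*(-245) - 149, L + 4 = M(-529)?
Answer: -326109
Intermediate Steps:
L = 411 (L = -4 + 415 = 411)
t = -15094 (t = -14945 - 149 = -15094)
(-311426 + t) + L = (-311426 - 15094) + 411 = -326520 + 411 = -326109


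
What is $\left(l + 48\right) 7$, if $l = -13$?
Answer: $245$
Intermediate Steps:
$\left(l + 48\right) 7 = \left(-13 + 48\right) 7 = 35 \cdot 7 = 245$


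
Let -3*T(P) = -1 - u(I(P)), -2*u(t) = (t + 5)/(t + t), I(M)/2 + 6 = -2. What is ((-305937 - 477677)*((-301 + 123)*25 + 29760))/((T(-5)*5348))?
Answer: -951996976320/70861 ≈ -1.3435e+7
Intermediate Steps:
I(M) = -16 (I(M) = -12 + 2*(-2) = -12 - 4 = -16)
u(t) = -(5 + t)/(4*t) (u(t) = -(t + 5)/(2*(t + t)) = -(5 + t)/(2*(2*t)) = -(5 + t)*1/(2*t)/2 = -(5 + t)/(4*t))
T(P) = 53/192 (T(P) = -(-1 - (-5 - 1*(-16))/(4*(-16)))/3 = -(-1 - (-1)*(-5 + 16)/(4*16))/3 = -(-1 - (-1)*11/(4*16))/3 = -(-1 - 1*(-11/64))/3 = -(-1 + 11/64)/3 = -⅓*(-53/64) = 53/192)
((-305937 - 477677)*((-301 + 123)*25 + 29760))/((T(-5)*5348)) = ((-305937 - 477677)*((-301 + 123)*25 + 29760))/(((53/192)*5348)) = (-783614*(-178*25 + 29760))/(70861/48) = -783614*(-4450 + 29760)*(48/70861) = -783614*25310*(48/70861) = -19833270340*48/70861 = -951996976320/70861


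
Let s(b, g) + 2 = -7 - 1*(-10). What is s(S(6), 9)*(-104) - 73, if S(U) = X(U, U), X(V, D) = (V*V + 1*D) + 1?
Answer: -177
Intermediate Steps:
X(V, D) = 1 + D + V**2 (X(V, D) = (V**2 + D) + 1 = (D + V**2) + 1 = 1 + D + V**2)
S(U) = 1 + U + U**2
s(b, g) = 1 (s(b, g) = -2 + (-7 - 1*(-10)) = -2 + (-7 + 10) = -2 + 3 = 1)
s(S(6), 9)*(-104) - 73 = 1*(-104) - 73 = -104 - 73 = -177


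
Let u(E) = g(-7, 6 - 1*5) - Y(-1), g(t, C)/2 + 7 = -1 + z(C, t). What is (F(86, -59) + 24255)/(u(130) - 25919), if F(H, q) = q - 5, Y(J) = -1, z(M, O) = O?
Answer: -24191/25948 ≈ -0.93229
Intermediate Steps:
F(H, q) = -5 + q
g(t, C) = -16 + 2*t (g(t, C) = -14 + 2*(-1 + t) = -14 + (-2 + 2*t) = -16 + 2*t)
u(E) = -29 (u(E) = (-16 + 2*(-7)) - 1*(-1) = (-16 - 14) + 1 = -30 + 1 = -29)
(F(86, -59) + 24255)/(u(130) - 25919) = ((-5 - 59) + 24255)/(-29 - 25919) = (-64 + 24255)/(-25948) = 24191*(-1/25948) = -24191/25948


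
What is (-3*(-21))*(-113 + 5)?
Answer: -6804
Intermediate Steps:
(-3*(-21))*(-113 + 5) = 63*(-108) = -6804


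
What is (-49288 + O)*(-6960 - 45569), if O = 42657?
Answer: 348319799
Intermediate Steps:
(-49288 + O)*(-6960 - 45569) = (-49288 + 42657)*(-6960 - 45569) = -6631*(-52529) = 348319799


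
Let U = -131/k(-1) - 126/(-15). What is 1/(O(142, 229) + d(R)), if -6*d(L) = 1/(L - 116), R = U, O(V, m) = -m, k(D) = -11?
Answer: -31578/7231307 ≈ -0.0043668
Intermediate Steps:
U = 1117/55 (U = -131/(-11) - 126/(-15) = -131*(-1/11) - 126*(-1/15) = 131/11 + 42/5 = 1117/55 ≈ 20.309)
R = 1117/55 ≈ 20.309
d(L) = -1/(6*(-116 + L)) (d(L) = -1/(6*(L - 116)) = -1/(6*(-116 + L)))
1/(O(142, 229) + d(R)) = 1/(-1*229 - 1/(-696 + 6*(1117/55))) = 1/(-229 - 1/(-696 + 6702/55)) = 1/(-229 - 1/(-31578/55)) = 1/(-229 - 1*(-55/31578)) = 1/(-229 + 55/31578) = 1/(-7231307/31578) = -31578/7231307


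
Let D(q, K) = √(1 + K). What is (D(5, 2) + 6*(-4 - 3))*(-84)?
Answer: 3528 - 84*√3 ≈ 3382.5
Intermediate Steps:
(D(5, 2) + 6*(-4 - 3))*(-84) = (√(1 + 2) + 6*(-4 - 3))*(-84) = (√3 + 6*(-7))*(-84) = (√3 - 42)*(-84) = (-42 + √3)*(-84) = 3528 - 84*√3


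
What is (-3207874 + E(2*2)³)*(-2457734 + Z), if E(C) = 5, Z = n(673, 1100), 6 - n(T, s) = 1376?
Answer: 7888188396896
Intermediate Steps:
n(T, s) = -1370 (n(T, s) = 6 - 1*1376 = 6 - 1376 = -1370)
Z = -1370
(-3207874 + E(2*2)³)*(-2457734 + Z) = (-3207874 + 5³)*(-2457734 - 1370) = (-3207874 + 125)*(-2459104) = -3207749*(-2459104) = 7888188396896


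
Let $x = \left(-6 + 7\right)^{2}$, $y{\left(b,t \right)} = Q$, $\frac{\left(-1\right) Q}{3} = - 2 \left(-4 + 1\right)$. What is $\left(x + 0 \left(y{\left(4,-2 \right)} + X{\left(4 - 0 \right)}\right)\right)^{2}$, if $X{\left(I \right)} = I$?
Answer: $1$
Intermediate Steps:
$Q = -18$ ($Q = - 3 \left(- 2 \left(-4 + 1\right)\right) = - 3 \left(\left(-2\right) \left(-3\right)\right) = \left(-3\right) 6 = -18$)
$y{\left(b,t \right)} = -18$
$x = 1$ ($x = 1^{2} = 1$)
$\left(x + 0 \left(y{\left(4,-2 \right)} + X{\left(4 - 0 \right)}\right)\right)^{2} = \left(1 + 0 \left(-18 + \left(4 - 0\right)\right)\right)^{2} = \left(1 + 0 \left(-18 + \left(4 + 0\right)\right)\right)^{2} = \left(1 + 0 \left(-18 + 4\right)\right)^{2} = \left(1 + 0 \left(-14\right)\right)^{2} = \left(1 + 0\right)^{2} = 1^{2} = 1$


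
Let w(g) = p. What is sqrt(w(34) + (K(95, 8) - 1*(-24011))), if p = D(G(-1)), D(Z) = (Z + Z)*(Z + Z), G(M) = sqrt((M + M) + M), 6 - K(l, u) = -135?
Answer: 2*sqrt(6035) ≈ 155.37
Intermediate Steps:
K(l, u) = 141 (K(l, u) = 6 - 1*(-135) = 6 + 135 = 141)
G(M) = sqrt(3)*sqrt(M) (G(M) = sqrt(2*M + M) = sqrt(3*M) = sqrt(3)*sqrt(M))
D(Z) = 4*Z**2 (D(Z) = (2*Z)*(2*Z) = 4*Z**2)
p = -12 (p = 4*(sqrt(3)*sqrt(-1))**2 = 4*(sqrt(3)*I)**2 = 4*(I*sqrt(3))**2 = 4*(-3) = -12)
w(g) = -12
sqrt(w(34) + (K(95, 8) - 1*(-24011))) = sqrt(-12 + (141 - 1*(-24011))) = sqrt(-12 + (141 + 24011)) = sqrt(-12 + 24152) = sqrt(24140) = 2*sqrt(6035)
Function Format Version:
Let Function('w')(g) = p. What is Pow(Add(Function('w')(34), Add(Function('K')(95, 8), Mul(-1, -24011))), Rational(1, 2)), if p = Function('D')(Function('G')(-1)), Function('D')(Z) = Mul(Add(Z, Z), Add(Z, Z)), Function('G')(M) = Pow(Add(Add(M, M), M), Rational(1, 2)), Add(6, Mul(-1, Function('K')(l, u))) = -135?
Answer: Mul(2, Pow(6035, Rational(1, 2))) ≈ 155.37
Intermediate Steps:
Function('K')(l, u) = 141 (Function('K')(l, u) = Add(6, Mul(-1, -135)) = Add(6, 135) = 141)
Function('G')(M) = Mul(Pow(3, Rational(1, 2)), Pow(M, Rational(1, 2))) (Function('G')(M) = Pow(Add(Mul(2, M), M), Rational(1, 2)) = Pow(Mul(3, M), Rational(1, 2)) = Mul(Pow(3, Rational(1, 2)), Pow(M, Rational(1, 2))))
Function('D')(Z) = Mul(4, Pow(Z, 2)) (Function('D')(Z) = Mul(Mul(2, Z), Mul(2, Z)) = Mul(4, Pow(Z, 2)))
p = -12 (p = Mul(4, Pow(Mul(Pow(3, Rational(1, 2)), Pow(-1, Rational(1, 2))), 2)) = Mul(4, Pow(Mul(Pow(3, Rational(1, 2)), I), 2)) = Mul(4, Pow(Mul(I, Pow(3, Rational(1, 2))), 2)) = Mul(4, -3) = -12)
Function('w')(g) = -12
Pow(Add(Function('w')(34), Add(Function('K')(95, 8), Mul(-1, -24011))), Rational(1, 2)) = Pow(Add(-12, Add(141, Mul(-1, -24011))), Rational(1, 2)) = Pow(Add(-12, Add(141, 24011)), Rational(1, 2)) = Pow(Add(-12, 24152), Rational(1, 2)) = Pow(24140, Rational(1, 2)) = Mul(2, Pow(6035, Rational(1, 2)))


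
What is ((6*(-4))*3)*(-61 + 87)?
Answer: -1872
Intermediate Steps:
((6*(-4))*3)*(-61 + 87) = -24*3*26 = -72*26 = -1872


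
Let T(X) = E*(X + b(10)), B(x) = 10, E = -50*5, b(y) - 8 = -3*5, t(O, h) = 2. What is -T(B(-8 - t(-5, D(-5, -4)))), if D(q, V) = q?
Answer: 750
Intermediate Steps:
b(y) = -7 (b(y) = 8 - 3*5 = 8 - 15 = -7)
E = -250
T(X) = 1750 - 250*X (T(X) = -250*(X - 7) = -250*(-7 + X) = 1750 - 250*X)
-T(B(-8 - t(-5, D(-5, -4)))) = -(1750 - 250*10) = -(1750 - 2500) = -1*(-750) = 750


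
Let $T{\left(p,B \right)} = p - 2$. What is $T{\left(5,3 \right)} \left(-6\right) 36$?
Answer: $-648$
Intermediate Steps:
$T{\left(p,B \right)} = -2 + p$
$T{\left(5,3 \right)} \left(-6\right) 36 = \left(-2 + 5\right) \left(-6\right) 36 = 3 \left(-6\right) 36 = \left(-18\right) 36 = -648$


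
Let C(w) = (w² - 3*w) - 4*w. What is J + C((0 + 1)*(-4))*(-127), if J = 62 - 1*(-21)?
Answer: -5505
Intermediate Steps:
J = 83 (J = 62 + 21 = 83)
C(w) = w² - 7*w
J + C((0 + 1)*(-4))*(-127) = 83 + (((0 + 1)*(-4))*(-7 + (0 + 1)*(-4)))*(-127) = 83 + ((1*(-4))*(-7 + 1*(-4)))*(-127) = 83 - 4*(-7 - 4)*(-127) = 83 - 4*(-11)*(-127) = 83 + 44*(-127) = 83 - 5588 = -5505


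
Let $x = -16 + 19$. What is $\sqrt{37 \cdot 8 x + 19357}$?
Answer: $\sqrt{20245} \approx 142.28$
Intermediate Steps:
$x = 3$
$\sqrt{37 \cdot 8 x + 19357} = \sqrt{37 \cdot 8 \cdot 3 + 19357} = \sqrt{296 \cdot 3 + 19357} = \sqrt{888 + 19357} = \sqrt{20245}$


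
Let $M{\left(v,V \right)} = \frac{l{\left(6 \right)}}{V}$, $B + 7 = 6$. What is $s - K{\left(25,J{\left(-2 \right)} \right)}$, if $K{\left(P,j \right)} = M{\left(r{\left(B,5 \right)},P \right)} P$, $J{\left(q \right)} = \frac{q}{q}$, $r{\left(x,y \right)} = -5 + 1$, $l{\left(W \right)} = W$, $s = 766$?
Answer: $760$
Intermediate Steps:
$B = -1$ ($B = -7 + 6 = -1$)
$r{\left(x,y \right)} = -4$
$J{\left(q \right)} = 1$
$M{\left(v,V \right)} = \frac{6}{V}$
$K{\left(P,j \right)} = 6$ ($K{\left(P,j \right)} = \frac{6}{P} P = 6$)
$s - K{\left(25,J{\left(-2 \right)} \right)} = 766 - 6 = 760$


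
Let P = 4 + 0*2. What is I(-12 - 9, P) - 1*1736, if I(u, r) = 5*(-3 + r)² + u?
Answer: -1752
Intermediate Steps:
P = 4 (P = 4 + 0 = 4)
I(u, r) = u + 5*(-3 + r)²
I(-12 - 9, P) - 1*1736 = ((-12 - 9) + 5*(-3 + 4)²) - 1*1736 = (-21 + 5*1²) - 1736 = (-21 + 5*1) - 1736 = (-21 + 5) - 1736 = -16 - 1736 = -1752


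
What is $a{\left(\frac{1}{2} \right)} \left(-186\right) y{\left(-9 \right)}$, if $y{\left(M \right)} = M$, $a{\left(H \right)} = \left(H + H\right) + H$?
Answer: $2511$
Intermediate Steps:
$a{\left(H \right)} = 3 H$ ($a{\left(H \right)} = 2 H + H = 3 H$)
$a{\left(\frac{1}{2} \right)} \left(-186\right) y{\left(-9 \right)} = \frac{3}{2} \left(-186\right) \left(-9\right) = \left(-279\right) \left(-9\right) = 2511$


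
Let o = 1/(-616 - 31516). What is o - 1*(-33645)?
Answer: 1081081139/32132 ≈ 33645.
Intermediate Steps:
o = -1/32132 (o = 1/(-32132) = -1/32132 ≈ -3.1122e-5)
o - 1*(-33645) = -1/32132 - 1*(-33645) = -1/32132 + 33645 = 1081081139/32132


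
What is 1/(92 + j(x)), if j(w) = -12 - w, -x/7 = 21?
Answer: 1/227 ≈ 0.0044053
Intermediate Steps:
x = -147 (x = -7*21 = -147)
1/(92 + j(x)) = 1/(92 + (-12 - 1*(-147))) = 1/(92 + (-12 + 147)) = 1/(92 + 135) = 1/227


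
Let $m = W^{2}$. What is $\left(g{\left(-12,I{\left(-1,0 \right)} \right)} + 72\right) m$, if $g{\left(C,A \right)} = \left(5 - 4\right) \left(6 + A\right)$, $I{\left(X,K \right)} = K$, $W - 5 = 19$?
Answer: $44928$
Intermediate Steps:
$W = 24$ ($W = 5 + 19 = 24$)
$g{\left(C,A \right)} = 6 + A$ ($g{\left(C,A \right)} = 1 \left(6 + A\right) = 6 + A$)
$m = 576$ ($m = 24^{2} = 576$)
$\left(g{\left(-12,I{\left(-1,0 \right)} \right)} + 72\right) m = \left(\left(6 + 0\right) + 72\right) 576 = \left(6 + 72\right) 576 = 78 \cdot 576 = 44928$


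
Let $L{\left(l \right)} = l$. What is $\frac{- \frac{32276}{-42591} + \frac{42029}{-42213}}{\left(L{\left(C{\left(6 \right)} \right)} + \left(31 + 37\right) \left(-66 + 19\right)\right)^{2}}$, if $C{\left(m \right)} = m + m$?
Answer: $- \frac{47510039}{2025198809903872} \approx -2.3459 \cdot 10^{-8}$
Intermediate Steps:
$C{\left(m \right)} = 2 m$
$\frac{- \frac{32276}{-42591} + \frac{42029}{-42213}}{\left(L{\left(C{\left(6 \right)} \right)} + \left(31 + 37\right) \left(-66 + 19\right)\right)^{2}} = \frac{- \frac{32276}{-42591} + \frac{42029}{-42213}}{\left(2 \cdot 6 + \left(31 + 37\right) \left(-66 + 19\right)\right)^{2}} = \frac{\left(-32276\right) \left(- \frac{1}{42591}\right) + 42029 \left(- \frac{1}{42213}\right)}{\left(12 + 68 \left(-47\right)\right)^{2}} = \frac{\frac{32276}{42591} - \frac{42029}{42213}}{\left(12 - 3196\right)^{2}} = - \frac{47510039}{199765987 \left(-3184\right)^{2}} = - \frac{47510039}{199765987 \cdot 10137856} = \left(- \frac{47510039}{199765987}\right) \frac{1}{10137856} = - \frac{47510039}{2025198809903872}$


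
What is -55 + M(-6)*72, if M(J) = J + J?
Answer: -919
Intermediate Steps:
M(J) = 2*J
-55 + M(-6)*72 = -55 + (2*(-6))*72 = -55 - 12*72 = -55 - 864 = -919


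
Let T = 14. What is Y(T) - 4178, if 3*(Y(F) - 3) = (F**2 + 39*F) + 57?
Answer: -11726/3 ≈ -3908.7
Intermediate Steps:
Y(F) = 22 + 13*F + F**2/3 (Y(F) = 3 + ((F**2 + 39*F) + 57)/3 = 3 + (57 + F**2 + 39*F)/3 = 3 + (19 + 13*F + F**2/3) = 22 + 13*F + F**2/3)
Y(T) - 4178 = (22 + 13*14 + (1/3)*14**2) - 4178 = (22 + 182 + (1/3)*196) - 4178 = (22 + 182 + 196/3) - 4178 = 808/3 - 4178 = -11726/3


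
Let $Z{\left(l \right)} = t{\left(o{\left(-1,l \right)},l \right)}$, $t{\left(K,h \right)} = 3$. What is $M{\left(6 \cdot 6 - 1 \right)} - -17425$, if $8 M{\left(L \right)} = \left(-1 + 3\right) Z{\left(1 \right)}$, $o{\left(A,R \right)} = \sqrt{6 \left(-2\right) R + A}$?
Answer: $\frac{69703}{4} \approx 17426.0$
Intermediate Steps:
$o{\left(A,R \right)} = \sqrt{A - 12 R}$ ($o{\left(A,R \right)} = \sqrt{- 12 R + A} = \sqrt{A - 12 R}$)
$Z{\left(l \right)} = 3$
$M{\left(L \right)} = \frac{3}{4}$ ($M{\left(L \right)} = \frac{\left(-1 + 3\right) 3}{8} = \frac{2 \cdot 3}{8} = \frac{1}{8} \cdot 6 = \frac{3}{4}$)
$M{\left(6 \cdot 6 - 1 \right)} - -17425 = \frac{3}{4} - -17425 = \frac{3}{4} + 17425 = \frac{69703}{4}$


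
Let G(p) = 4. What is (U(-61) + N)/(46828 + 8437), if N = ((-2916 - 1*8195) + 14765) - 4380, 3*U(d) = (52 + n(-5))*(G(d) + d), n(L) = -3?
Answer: -1657/55265 ≈ -0.029983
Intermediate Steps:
U(d) = 196/3 + 49*d/3 (U(d) = ((52 - 3)*(4 + d))/3 = (49*(4 + d))/3 = (196 + 49*d)/3 = 196/3 + 49*d/3)
N = -726 (N = ((-2916 - 8195) + 14765) - 4380 = (-11111 + 14765) - 4380 = 3654 - 4380 = -726)
(U(-61) + N)/(46828 + 8437) = ((196/3 + (49/3)*(-61)) - 726)/(46828 + 8437) = ((196/3 - 2989/3) - 726)/55265 = (-931 - 726)*(1/55265) = -1657*1/55265 = -1657/55265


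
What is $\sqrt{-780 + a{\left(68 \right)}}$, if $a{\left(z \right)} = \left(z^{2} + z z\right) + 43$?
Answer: $\sqrt{8511} \approx 92.255$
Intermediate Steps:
$a{\left(z \right)} = 43 + 2 z^{2}$ ($a{\left(z \right)} = \left(z^{2} + z^{2}\right) + 43 = 2 z^{2} + 43 = 43 + 2 z^{2}$)
$\sqrt{-780 + a{\left(68 \right)}} = \sqrt{-780 + \left(43 + 2 \cdot 68^{2}\right)} = \sqrt{-780 + \left(43 + 2 \cdot 4624\right)} = \sqrt{-780 + \left(43 + 9248\right)} = \sqrt{-780 + 9291} = \sqrt{8511}$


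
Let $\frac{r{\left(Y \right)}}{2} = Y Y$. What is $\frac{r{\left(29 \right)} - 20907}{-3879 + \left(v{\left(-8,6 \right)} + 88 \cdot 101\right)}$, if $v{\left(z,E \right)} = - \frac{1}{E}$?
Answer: $- \frac{115350}{30053} \approx -3.8382$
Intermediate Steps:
$r{\left(Y \right)} = 2 Y^{2}$ ($r{\left(Y \right)} = 2 Y Y = 2 Y^{2}$)
$\frac{r{\left(29 \right)} - 20907}{-3879 + \left(v{\left(-8,6 \right)} + 88 \cdot 101\right)} = \frac{2 \cdot 29^{2} - 20907}{-3879 + \left(- \frac{1}{6} + 88 \cdot 101\right)} = \frac{2 \cdot 841 - 20907}{-3879 + \left(\left(-1\right) \frac{1}{6} + 8888\right)} = \frac{1682 - 20907}{-3879 + \left(- \frac{1}{6} + 8888\right)} = - \frac{19225}{-3879 + \frac{53327}{6}} = - \frac{19225}{\frac{30053}{6}} = \left(-19225\right) \frac{6}{30053} = - \frac{115350}{30053}$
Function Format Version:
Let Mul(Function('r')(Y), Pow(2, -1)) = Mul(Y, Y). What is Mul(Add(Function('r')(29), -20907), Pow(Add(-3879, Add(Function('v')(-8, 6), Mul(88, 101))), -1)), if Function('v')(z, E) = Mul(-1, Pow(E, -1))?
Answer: Rational(-115350, 30053) ≈ -3.8382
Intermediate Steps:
Function('r')(Y) = Mul(2, Pow(Y, 2)) (Function('r')(Y) = Mul(2, Mul(Y, Y)) = Mul(2, Pow(Y, 2)))
Mul(Add(Function('r')(29), -20907), Pow(Add(-3879, Add(Function('v')(-8, 6), Mul(88, 101))), -1)) = Mul(Add(Mul(2, Pow(29, 2)), -20907), Pow(Add(-3879, Add(Mul(-1, Pow(6, -1)), Mul(88, 101))), -1)) = Mul(Add(Mul(2, 841), -20907), Pow(Add(-3879, Add(Mul(-1, Rational(1, 6)), 8888)), -1)) = Mul(Add(1682, -20907), Pow(Add(-3879, Add(Rational(-1, 6), 8888)), -1)) = Mul(-19225, Pow(Add(-3879, Rational(53327, 6)), -1)) = Mul(-19225, Pow(Rational(30053, 6), -1)) = Mul(-19225, Rational(6, 30053)) = Rational(-115350, 30053)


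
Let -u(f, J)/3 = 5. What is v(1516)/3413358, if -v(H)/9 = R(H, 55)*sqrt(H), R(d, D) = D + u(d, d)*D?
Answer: 770*sqrt(379)/189631 ≈ 0.079050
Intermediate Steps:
u(f, J) = -15 (u(f, J) = -3*5 = -15)
R(d, D) = -14*D (R(d, D) = D - 15*D = -14*D)
v(H) = 6930*sqrt(H) (v(H) = -9*(-14*55)*sqrt(H) = -(-6930)*sqrt(H) = 6930*sqrt(H))
v(1516)/3413358 = (6930*sqrt(1516))/3413358 = (6930*(2*sqrt(379)))*(1/3413358) = (13860*sqrt(379))*(1/3413358) = 770*sqrt(379)/189631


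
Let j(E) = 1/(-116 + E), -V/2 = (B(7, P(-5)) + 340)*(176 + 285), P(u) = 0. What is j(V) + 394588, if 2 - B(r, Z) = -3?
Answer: 125560269127/318206 ≈ 3.9459e+5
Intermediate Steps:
B(r, Z) = 5 (B(r, Z) = 2 - 1*(-3) = 2 + 3 = 5)
V = -318090 (V = -2*(5 + 340)*(176 + 285) = -690*461 = -2*159045 = -318090)
j(V) + 394588 = 1/(-116 - 318090) + 394588 = 1/(-318206) + 394588 = -1/318206 + 394588 = 125560269127/318206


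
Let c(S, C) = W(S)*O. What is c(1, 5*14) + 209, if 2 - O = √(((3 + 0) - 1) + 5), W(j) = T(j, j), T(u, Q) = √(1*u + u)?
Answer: 209 + √2*(2 - √7) ≈ 208.09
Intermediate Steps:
T(u, Q) = √2*√u (T(u, Q) = √(u + u) = √(2*u) = √2*√u)
W(j) = √2*√j
O = 2 - √7 (O = 2 - √(((3 + 0) - 1) + 5) = 2 - √((3 - 1) + 5) = 2 - √(2 + 5) = 2 - √7 ≈ -0.64575)
c(S, C) = √2*√S*(2 - √7) (c(S, C) = (√2*√S)*(2 - √7) = √2*√S*(2 - √7))
c(1, 5*14) + 209 = √2*√1*(2 - √7) + 209 = √2*1*(2 - √7) + 209 = √2*(2 - √7) + 209 = 209 + √2*(2 - √7)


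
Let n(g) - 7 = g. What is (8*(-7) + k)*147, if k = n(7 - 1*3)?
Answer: -6615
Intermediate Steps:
n(g) = 7 + g
k = 11 (k = 7 + (7 - 1*3) = 7 + (7 - 3) = 7 + 4 = 11)
(8*(-7) + k)*147 = (8*(-7) + 11)*147 = (-56 + 11)*147 = -45*147 = -6615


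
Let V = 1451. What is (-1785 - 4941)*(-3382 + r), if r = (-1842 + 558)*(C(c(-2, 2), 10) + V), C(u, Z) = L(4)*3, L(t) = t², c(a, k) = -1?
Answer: 12968387148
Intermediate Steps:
C(u, Z) = 48 (C(u, Z) = 4²*3 = 16*3 = 48)
r = -1924716 (r = (-1842 + 558)*(48 + 1451) = -1284*1499 = -1924716)
(-1785 - 4941)*(-3382 + r) = (-1785 - 4941)*(-3382 - 1924716) = -6726*(-1928098) = 12968387148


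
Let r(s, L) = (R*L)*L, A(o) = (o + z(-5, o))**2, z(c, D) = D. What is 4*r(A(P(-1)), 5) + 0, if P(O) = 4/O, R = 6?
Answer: 600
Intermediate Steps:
A(o) = 4*o**2 (A(o) = (o + o)**2 = (2*o)**2 = 4*o**2)
r(s, L) = 6*L**2 (r(s, L) = (6*L)*L = 6*L**2)
4*r(A(P(-1)), 5) + 0 = 4*(6*5**2) + 0 = 4*(6*25) + 0 = 4*150 + 0 = 600 + 0 = 600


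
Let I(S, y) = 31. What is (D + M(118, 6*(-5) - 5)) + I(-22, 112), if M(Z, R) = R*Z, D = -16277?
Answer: -20376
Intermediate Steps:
(D + M(118, 6*(-5) - 5)) + I(-22, 112) = (-16277 + (6*(-5) - 5)*118) + 31 = (-16277 + (-30 - 5)*118) + 31 = (-16277 - 35*118) + 31 = (-16277 - 4130) + 31 = -20407 + 31 = -20376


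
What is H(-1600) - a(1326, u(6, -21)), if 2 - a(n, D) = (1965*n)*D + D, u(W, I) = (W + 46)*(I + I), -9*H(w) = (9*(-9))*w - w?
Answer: -51215627914/9 ≈ -5.6906e+9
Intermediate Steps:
H(w) = 82*w/9 (H(w) = -((9*(-9))*w - w)/9 = -(-81*w - w)/9 = -(-82)*w/9 = 82*w/9)
u(W, I) = 2*I*(46 + W) (u(W, I) = (46 + W)*(2*I) = 2*I*(46 + W))
a(n, D) = 2 - D - 1965*D*n (a(n, D) = 2 - ((1965*n)*D + D) = 2 - (1965*D*n + D) = 2 - (D + 1965*D*n) = 2 + (-D - 1965*D*n) = 2 - D - 1965*D*n)
H(-1600) - a(1326, u(6, -21)) = (82/9)*(-1600) - (2 - 2*(-21)*(46 + 6) - 1965*2*(-21)*(46 + 6)*1326) = -131200/9 - (2 - 2*(-21)*52 - 1965*2*(-21)*52*1326) = -131200/9 - (2 - 1*(-2184) - 1965*(-2184)*1326) = -131200/9 - (2 + 2184 + 5690608560) = -131200/9 - 1*5690610746 = -131200/9 - 5690610746 = -51215627914/9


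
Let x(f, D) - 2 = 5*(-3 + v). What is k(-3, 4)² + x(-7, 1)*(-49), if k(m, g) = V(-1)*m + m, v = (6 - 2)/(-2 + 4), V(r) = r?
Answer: 147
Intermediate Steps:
v = 2 (v = 4/2 = 4*(½) = 2)
k(m, g) = 0 (k(m, g) = -m + m = 0)
x(f, D) = -3 (x(f, D) = 2 + 5*(-3 + 2) = 2 + 5*(-1) = 2 - 5 = -3)
k(-3, 4)² + x(-7, 1)*(-49) = 0² - 3*(-49) = 0 + 147 = 147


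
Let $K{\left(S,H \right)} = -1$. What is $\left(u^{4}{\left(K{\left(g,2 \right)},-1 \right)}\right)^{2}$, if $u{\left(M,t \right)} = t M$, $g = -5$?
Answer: $1$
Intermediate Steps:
$u{\left(M,t \right)} = M t$
$\left(u^{4}{\left(K{\left(g,2 \right)},-1 \right)}\right)^{2} = \left(\left(\left(-1\right) \left(-1\right)\right)^{4}\right)^{2} = \left(1^{4}\right)^{2} = 1^{2} = 1$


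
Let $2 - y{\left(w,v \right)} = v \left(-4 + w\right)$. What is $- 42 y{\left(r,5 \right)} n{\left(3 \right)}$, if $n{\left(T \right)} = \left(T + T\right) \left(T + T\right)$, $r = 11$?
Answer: $49896$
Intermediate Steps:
$y{\left(w,v \right)} = 2 - v \left(-4 + w\right)$
$n{\left(T \right)} = 4 T^{2}$ ($n{\left(T \right)} = 2 T 2 T = 4 T^{2}$)
$- 42 y{\left(r,5 \right)} n{\left(3 \right)} = - 42 \left(2 + 4 \cdot 5 - 5 \cdot 11\right) 4 \cdot 3^{2} = - 42 \left(2 + 20 - 55\right) 4 \cdot 9 = \left(-42\right) \left(-33\right) 36 = 1386 \cdot 36 = 49896$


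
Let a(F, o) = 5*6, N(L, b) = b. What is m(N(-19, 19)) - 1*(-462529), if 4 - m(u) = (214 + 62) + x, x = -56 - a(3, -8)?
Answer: 462343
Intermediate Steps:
a(F, o) = 30
x = -86 (x = -56 - 1*30 = -56 - 30 = -86)
m(u) = -186 (m(u) = 4 - ((214 + 62) - 86) = 4 - (276 - 86) = 4 - 1*190 = 4 - 190 = -186)
m(N(-19, 19)) - 1*(-462529) = -186 - 1*(-462529) = -186 + 462529 = 462343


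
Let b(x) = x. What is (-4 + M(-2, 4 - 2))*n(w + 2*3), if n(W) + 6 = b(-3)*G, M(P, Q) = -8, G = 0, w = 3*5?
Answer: 72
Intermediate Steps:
w = 15
n(W) = -6 (n(W) = -6 - 3*0 = -6 + 0 = -6)
(-4 + M(-2, 4 - 2))*n(w + 2*3) = (-4 - 8)*(-6) = -12*(-6) = 72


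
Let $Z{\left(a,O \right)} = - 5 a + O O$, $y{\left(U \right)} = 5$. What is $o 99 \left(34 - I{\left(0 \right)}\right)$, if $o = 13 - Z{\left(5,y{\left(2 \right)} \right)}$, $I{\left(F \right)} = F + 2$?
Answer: $41184$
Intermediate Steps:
$I{\left(F \right)} = 2 + F$
$Z{\left(a,O \right)} = O^{2} - 5 a$ ($Z{\left(a,O \right)} = - 5 a + O^{2} = O^{2} - 5 a$)
$o = 13$ ($o = 13 - \left(5^{2} - 25\right) = 13 - \left(25 - 25\right) = 13 - 0 = 13 + 0 = 13$)
$o 99 \left(34 - I{\left(0 \right)}\right) = 13 \cdot 99 \left(34 - \left(2 + 0\right)\right) = 1287 \left(34 - 2\right) = 1287 \cdot 32 = 41184$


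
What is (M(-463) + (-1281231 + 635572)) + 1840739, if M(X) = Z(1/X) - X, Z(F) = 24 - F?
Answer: 553547522/463 ≈ 1.1956e+6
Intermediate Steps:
M(X) = 24 - X - 1/X (M(X) = (24 - 1/X) - X = 24 - X - 1/X)
(M(-463) + (-1281231 + 635572)) + 1840739 = ((24 - 1*(-463) - 1/(-463)) + (-1281231 + 635572)) + 1840739 = ((24 + 463 - 1*(-1/463)) - 645659) + 1840739 = ((24 + 463 + 1/463) - 645659) + 1840739 = (225482/463 - 645659) + 1840739 = -298714635/463 + 1840739 = 553547522/463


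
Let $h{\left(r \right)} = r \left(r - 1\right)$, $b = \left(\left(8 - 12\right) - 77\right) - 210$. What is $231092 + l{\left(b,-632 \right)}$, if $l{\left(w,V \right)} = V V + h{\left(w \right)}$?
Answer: $715488$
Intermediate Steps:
$b = -291$ ($b = \left(-4 - 77\right) - 210 = -81 - 210 = -291$)
$h{\left(r \right)} = r \left(-1 + r\right)$
$l{\left(w,V \right)} = V^{2} + w \left(-1 + w\right)$ ($l{\left(w,V \right)} = V V + w \left(-1 + w\right) = V^{2} + w \left(-1 + w\right)$)
$231092 + l{\left(b,-632 \right)} = 231092 + \left(\left(-632\right)^{2} - 291 \left(-1 - 291\right)\right) = 231092 + \left(399424 - -84972\right) = 231092 + \left(399424 + 84972\right) = 231092 + 484396 = 715488$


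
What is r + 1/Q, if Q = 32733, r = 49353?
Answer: 1615471750/32733 ≈ 49353.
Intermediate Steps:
r + 1/Q = 49353 + 1/32733 = 1615471750/32733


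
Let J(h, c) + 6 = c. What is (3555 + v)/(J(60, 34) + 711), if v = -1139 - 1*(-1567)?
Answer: 3983/739 ≈ 5.3897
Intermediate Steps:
J(h, c) = -6 + c
v = 428 (v = -1139 + 1567 = 428)
(3555 + v)/(J(60, 34) + 711) = (3555 + 428)/((-6 + 34) + 711) = 3983/(28 + 711) = 3983/739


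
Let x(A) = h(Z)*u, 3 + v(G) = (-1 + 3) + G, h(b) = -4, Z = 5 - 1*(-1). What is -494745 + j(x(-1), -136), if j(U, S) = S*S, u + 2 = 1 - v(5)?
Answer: -476249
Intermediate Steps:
Z = 6 (Z = 5 + 1 = 6)
v(G) = -1 + G (v(G) = -3 + ((-1 + 3) + G) = -3 + (2 + G) = -1 + G)
u = -5 (u = -2 + (1 - (-1 + 5)) = -2 + (1 - 1*4) = -2 + (1 - 4) = -2 - 3 = -5)
x(A) = 20 (x(A) = -4*(-5) = 20)
j(U, S) = S²
-494745 + j(x(-1), -136) = -494745 + (-136)² = -494745 + 18496 = -476249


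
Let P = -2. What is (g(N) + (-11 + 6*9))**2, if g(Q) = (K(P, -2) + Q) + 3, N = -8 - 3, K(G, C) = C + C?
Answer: 961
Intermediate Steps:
K(G, C) = 2*C
N = -11
g(Q) = -1 + Q (g(Q) = (2*(-2) + Q) + 3 = (-4 + Q) + 3 = -1 + Q)
(g(N) + (-11 + 6*9))**2 = ((-1 - 11) + (-11 + 6*9))**2 = (-12 + (-11 + 54))**2 = (-12 + 43)**2 = 31**2 = 961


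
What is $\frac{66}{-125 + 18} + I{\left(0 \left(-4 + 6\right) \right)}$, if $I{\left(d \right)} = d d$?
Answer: $- \frac{66}{107} \approx -0.61682$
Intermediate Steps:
$I{\left(d \right)} = d^{2}$
$\frac{66}{-125 + 18} + I{\left(0 \left(-4 + 6\right) \right)} = \frac{66}{-125 + 18} + \left(0 \left(-4 + 6\right)\right)^{2} = \frac{66}{-107} + \left(0 \cdot 2\right)^{2} = 66 \left(- \frac{1}{107}\right) + 0^{2} = - \frac{66}{107} + 0 = - \frac{66}{107}$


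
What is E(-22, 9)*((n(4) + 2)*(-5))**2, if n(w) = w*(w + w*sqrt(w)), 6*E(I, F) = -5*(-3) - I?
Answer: 1156250/3 ≈ 3.8542e+5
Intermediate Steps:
E(I, F) = 5/2 - I/6 (E(I, F) = (-5*(-3) - I)/6 = (15 - I)/6 = 5/2 - I/6)
n(w) = w*(w + w**(3/2))
E(-22, 9)*((n(4) + 2)*(-5))**2 = (5/2 - 1/6*(-22))*(((4**2 + 4**(5/2)) + 2)*(-5))**2 = (5/2 + 11/3)*(((16 + 32) + 2)*(-5))**2 = 37*((48 + 2)*(-5))**2/6 = 37*(50*(-5))**2/6 = (37/6)*(-250)**2 = (37/6)*62500 = 1156250/3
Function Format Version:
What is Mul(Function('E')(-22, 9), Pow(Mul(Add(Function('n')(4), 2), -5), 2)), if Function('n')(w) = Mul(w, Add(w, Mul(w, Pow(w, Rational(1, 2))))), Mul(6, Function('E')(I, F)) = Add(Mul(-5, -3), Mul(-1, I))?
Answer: Rational(1156250, 3) ≈ 3.8542e+5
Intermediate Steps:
Function('E')(I, F) = Add(Rational(5, 2), Mul(Rational(-1, 6), I)) (Function('E')(I, F) = Mul(Rational(1, 6), Add(Mul(-5, -3), Mul(-1, I))) = Mul(Rational(1, 6), Add(15, Mul(-1, I))) = Add(Rational(5, 2), Mul(Rational(-1, 6), I)))
Function('n')(w) = Mul(w, Add(w, Pow(w, Rational(3, 2))))
Mul(Function('E')(-22, 9), Pow(Mul(Add(Function('n')(4), 2), -5), 2)) = Mul(Add(Rational(5, 2), Mul(Rational(-1, 6), -22)), Pow(Mul(Add(Add(Pow(4, 2), Pow(4, Rational(5, 2))), 2), -5), 2)) = Mul(Add(Rational(5, 2), Rational(11, 3)), Pow(Mul(Add(Add(16, 32), 2), -5), 2)) = Mul(Rational(37, 6), Pow(Mul(Add(48, 2), -5), 2)) = Mul(Rational(37, 6), Pow(Mul(50, -5), 2)) = Mul(Rational(37, 6), Pow(-250, 2)) = Mul(Rational(37, 6), 62500) = Rational(1156250, 3)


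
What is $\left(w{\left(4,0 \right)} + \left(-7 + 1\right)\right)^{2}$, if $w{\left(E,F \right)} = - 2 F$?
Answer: $36$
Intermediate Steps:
$\left(w{\left(4,0 \right)} + \left(-7 + 1\right)\right)^{2} = \left(\left(-2\right) 0 + \left(-7 + 1\right)\right)^{2} = \left(0 - 6\right)^{2} = \left(-6\right)^{2} = 36$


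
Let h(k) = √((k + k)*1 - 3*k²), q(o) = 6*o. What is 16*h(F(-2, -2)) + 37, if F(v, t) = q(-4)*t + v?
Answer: 37 + 64*I*√391 ≈ 37.0 + 1265.5*I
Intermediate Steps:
F(v, t) = v - 24*t (F(v, t) = (6*(-4))*t + v = -24*t + v = v - 24*t)
h(k) = √(-3*k² + 2*k) (h(k) = √((2*k)*1 - 3*k²) = √(2*k - 3*k²) = √(-3*k² + 2*k))
16*h(F(-2, -2)) + 37 = 16*√((-2 - 24*(-2))*(2 - 3*(-2 - 24*(-2)))) + 37 = 16*√((-2 + 48)*(2 - 3*(-2 + 48))) + 37 = 16*√(46*(2 - 3*46)) + 37 = 16*√(46*(2 - 138)) + 37 = 16*√(46*(-136)) + 37 = 16*√(-6256) + 37 = 16*(4*I*√391) + 37 = 64*I*√391 + 37 = 37 + 64*I*√391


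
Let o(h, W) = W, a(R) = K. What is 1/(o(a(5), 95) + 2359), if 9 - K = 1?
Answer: 1/2454 ≈ 0.00040750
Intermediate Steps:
K = 8 (K = 9 - 1*1 = 9 - 1 = 8)
a(R) = 8
1/(o(a(5), 95) + 2359) = 1/(95 + 2359) = 1/2454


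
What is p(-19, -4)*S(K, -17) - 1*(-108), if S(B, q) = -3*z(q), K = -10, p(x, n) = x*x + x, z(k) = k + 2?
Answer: 15498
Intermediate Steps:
z(k) = 2 + k
p(x, n) = x + x**2 (p(x, n) = x**2 + x = x + x**2)
S(B, q) = -6 - 3*q (S(B, q) = -3*(2 + q) = -6 - 3*q)
p(-19, -4)*S(K, -17) - 1*(-108) = (-19*(1 - 19))*(-6 - 3*(-17)) - 1*(-108) = (-19*(-18))*(-6 + 51) + 108 = 342*45 + 108 = 15390 + 108 = 15498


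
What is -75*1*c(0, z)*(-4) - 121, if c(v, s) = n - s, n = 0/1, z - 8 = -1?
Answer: -2221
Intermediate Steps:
z = 7 (z = 8 - 1 = 7)
n = 0 (n = 0*1 = 0)
c(v, s) = -s (c(v, s) = 0 - s = -s)
-75*1*c(0, z)*(-4) - 121 = -75*1*(-1*7)*(-4) - 121 = -75*1*(-7)*(-4) - 121 = -(-525)*(-4) - 121 = -75*28 - 121 = -2100 - 121 = -2221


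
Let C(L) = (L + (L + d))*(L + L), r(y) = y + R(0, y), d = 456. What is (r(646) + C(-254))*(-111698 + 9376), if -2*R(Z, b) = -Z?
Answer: -2769037964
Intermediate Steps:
R(Z, b) = Z/2 (R(Z, b) = -(-1)*Z/2 = Z/2)
r(y) = y (r(y) = y + (½)*0 = y + 0 = y)
C(L) = 2*L*(456 + 2*L) (C(L) = (L + (L + 456))*(L + L) = (L + (456 + L))*(2*L) = (456 + 2*L)*(2*L) = 2*L*(456 + 2*L))
(r(646) + C(-254))*(-111698 + 9376) = (646 + 4*(-254)*(228 - 254))*(-111698 + 9376) = (646 + 4*(-254)*(-26))*(-102322) = (646 + 26416)*(-102322) = 27062*(-102322) = -2769037964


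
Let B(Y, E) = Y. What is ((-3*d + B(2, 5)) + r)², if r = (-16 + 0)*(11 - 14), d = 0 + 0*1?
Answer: 2500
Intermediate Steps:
d = 0 (d = 0 + 0 = 0)
r = 48 (r = -16*(-3) = 48)
((-3*d + B(2, 5)) + r)² = ((-3*0 + 2) + 48)² = ((0 + 2) + 48)² = (2 + 48)² = 50² = 2500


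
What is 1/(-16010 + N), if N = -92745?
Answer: -1/108755 ≈ -9.1950e-6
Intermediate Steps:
1/(-16010 + N) = 1/(-16010 - 92745) = 1/(-108755) = -1/108755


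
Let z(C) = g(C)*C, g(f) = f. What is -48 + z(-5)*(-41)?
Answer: -1073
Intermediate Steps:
z(C) = C**2 (z(C) = C*C = C**2)
-48 + z(-5)*(-41) = -48 + (-5)**2*(-41) = -48 + 25*(-41) = -48 - 1025 = -1073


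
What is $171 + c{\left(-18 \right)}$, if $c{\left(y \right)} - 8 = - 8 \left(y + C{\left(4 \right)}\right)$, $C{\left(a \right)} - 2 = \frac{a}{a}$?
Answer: $299$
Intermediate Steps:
$C{\left(a \right)} = 3$ ($C{\left(a \right)} = 2 + \frac{a}{a} = 2 + 1 = 3$)
$c{\left(y \right)} = -16 - 8 y$ ($c{\left(y \right)} = 8 - 8 \left(y + 3\right) = 8 - 8 \left(3 + y\right) = 8 - \left(24 + 8 y\right) = -16 - 8 y$)
$171 + c{\left(-18 \right)} = 171 - -128 = 171 + \left(-16 + 144\right) = 171 + 128 = 299$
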